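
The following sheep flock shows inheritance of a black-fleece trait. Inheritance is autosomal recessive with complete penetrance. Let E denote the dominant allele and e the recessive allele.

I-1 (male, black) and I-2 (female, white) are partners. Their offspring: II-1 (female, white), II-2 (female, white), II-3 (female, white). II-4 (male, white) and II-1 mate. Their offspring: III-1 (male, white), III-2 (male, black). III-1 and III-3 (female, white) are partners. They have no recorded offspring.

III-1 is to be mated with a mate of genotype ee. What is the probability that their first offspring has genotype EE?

II-4 is white so carries E and passed e to III-2 (ee), so II-4 is Ee.
II-1 is white so carries E and received e from I-1 (ee), so II-1 is Ee.
III-1 is a white offspring of II-4 (Ee) × II-1 (Ee), whose cross gives 1/4 EE : 1/2 Ee : 1/4 ee; conditioning on being white, III-1 is EE with probability 1/3, Ee with probability 2/3.
Summing over parental genotype combinations, P(offspring has genotype EE) = 0 = 0.

0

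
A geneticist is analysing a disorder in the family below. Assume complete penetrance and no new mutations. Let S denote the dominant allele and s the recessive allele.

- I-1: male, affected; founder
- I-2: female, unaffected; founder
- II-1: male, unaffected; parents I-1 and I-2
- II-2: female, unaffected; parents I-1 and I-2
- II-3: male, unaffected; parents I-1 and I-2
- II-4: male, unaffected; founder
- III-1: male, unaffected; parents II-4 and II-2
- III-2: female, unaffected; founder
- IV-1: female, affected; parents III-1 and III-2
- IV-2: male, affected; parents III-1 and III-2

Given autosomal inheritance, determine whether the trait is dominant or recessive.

III-1 and III-2 are both unaffected yet have an affected child IV-1. Under dominance, an affected child requires at least one affected parent, so the trait cannot be dominant.

recessive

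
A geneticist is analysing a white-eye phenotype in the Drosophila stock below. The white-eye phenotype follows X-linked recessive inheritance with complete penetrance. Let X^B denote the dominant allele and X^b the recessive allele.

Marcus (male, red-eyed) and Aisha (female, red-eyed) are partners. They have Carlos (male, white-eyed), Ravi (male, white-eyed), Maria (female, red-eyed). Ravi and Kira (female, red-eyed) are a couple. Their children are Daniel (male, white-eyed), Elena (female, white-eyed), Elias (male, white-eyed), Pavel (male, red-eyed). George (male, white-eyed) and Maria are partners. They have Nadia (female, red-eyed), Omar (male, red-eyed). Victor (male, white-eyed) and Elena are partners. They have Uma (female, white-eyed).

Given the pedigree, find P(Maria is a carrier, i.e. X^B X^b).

1/5

Marcus is red-eyed, so Marcus is X^B Y.
Aisha is red-eyed so carries B and passed b to Carlos (X^b Y), so Aisha is X^B X^b.
Their cross gives offspring ratios 1/2 X^B X^B : 1/2 X^B X^b. Conditioning on Maria being red-eyed, P(X^B X^b) = 1/2 / 1 = 1/2 before taking Maria's own offspring into account.
George is white-eyed, so George is X^b Y.
Now use Maria's offspring. Probability of each recorded status — red-eyed daughter Nadia: 1/2 if Maria is X^B X^b, 1 if X^B X^B; red-eyed son Omar: 1/2 if Maria is X^B X^b, 1 if X^B X^B.
Bayes: P(X^B X^b) = 1/2·1/4 / (1/2·1/4 + 1/2·1) = 1/5.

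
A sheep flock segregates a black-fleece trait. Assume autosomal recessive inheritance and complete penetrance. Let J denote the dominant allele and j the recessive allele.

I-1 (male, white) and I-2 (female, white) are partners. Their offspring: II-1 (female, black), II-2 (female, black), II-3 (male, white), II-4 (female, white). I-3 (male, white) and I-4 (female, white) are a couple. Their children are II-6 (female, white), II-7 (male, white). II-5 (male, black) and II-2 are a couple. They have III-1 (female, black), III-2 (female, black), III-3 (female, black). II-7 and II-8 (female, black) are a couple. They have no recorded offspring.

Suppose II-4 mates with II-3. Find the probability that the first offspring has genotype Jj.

4/9

I-1 is white so carries J and passed j to II-1 (jj), so I-1 is Jj.
I-2 is white so carries J and passed j to II-1 (jj), so I-2 is Jj.
II-4 is a white offspring of I-1 (Jj) × I-2 (Jj), whose cross gives 1/4 JJ : 1/2 Jj : 1/4 jj; conditioning on being white, II-4 is JJ with probability 1/3, Jj with probability 2/3.
II-3 is a white offspring of I-1 (Jj) × I-2 (Jj), whose cross gives 1/4 JJ : 1/2 Jj : 1/4 jj; conditioning on being white, II-3 is JJ with probability 1/3, Jj with probability 2/3.
Summing over parental genotype combinations, P(offspring has genotype Jj) = 2/9·1/2 + 2/9·1/2 + 4/9·1/2 = 4/9.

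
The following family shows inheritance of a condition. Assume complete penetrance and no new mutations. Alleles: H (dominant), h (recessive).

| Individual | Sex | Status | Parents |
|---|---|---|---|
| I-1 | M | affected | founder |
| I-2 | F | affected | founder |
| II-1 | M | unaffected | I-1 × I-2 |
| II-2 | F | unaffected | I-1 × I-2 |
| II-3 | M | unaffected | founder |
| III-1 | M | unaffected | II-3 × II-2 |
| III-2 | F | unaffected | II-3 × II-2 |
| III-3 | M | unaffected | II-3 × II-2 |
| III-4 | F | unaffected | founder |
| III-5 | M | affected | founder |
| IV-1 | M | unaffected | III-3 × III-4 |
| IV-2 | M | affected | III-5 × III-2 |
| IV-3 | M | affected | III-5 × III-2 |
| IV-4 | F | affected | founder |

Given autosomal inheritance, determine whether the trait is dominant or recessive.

dominant

I-1 and I-2 are both affected yet have an unaffected child II-1. Under a recessive model two affected parents are homozygous and every child would be affected, so the trait cannot be recessive.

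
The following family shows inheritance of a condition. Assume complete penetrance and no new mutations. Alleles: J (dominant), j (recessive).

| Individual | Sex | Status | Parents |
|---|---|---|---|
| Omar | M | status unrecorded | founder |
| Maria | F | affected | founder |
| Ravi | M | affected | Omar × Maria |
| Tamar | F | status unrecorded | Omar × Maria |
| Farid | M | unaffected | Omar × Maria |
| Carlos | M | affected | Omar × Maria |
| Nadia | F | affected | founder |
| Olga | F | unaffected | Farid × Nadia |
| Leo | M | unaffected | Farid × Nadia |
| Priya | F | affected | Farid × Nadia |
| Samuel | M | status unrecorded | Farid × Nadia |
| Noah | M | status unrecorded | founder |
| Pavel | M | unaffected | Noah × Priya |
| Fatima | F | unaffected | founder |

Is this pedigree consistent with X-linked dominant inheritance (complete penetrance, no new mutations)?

A consistent assignment under X-linked dominant exists: Omar X^J Y, Maria X^J X^j, Ravi X^J Y, Tamar X^J X^J, Farid X^j Y, Carlos X^J Y, Nadia X^J X^j, Olga X^j X^j, Leo X^j Y, Priya X^J X^j, Samuel X^J Y, Noah X^J Y, Pavel X^j Y, Fatima X^j X^j.
In this assignment every recorded phenotype matches its genotype and every non-founder's genotype is obtainable from its parents' genotypes, so the pedigree is consistent.

Yes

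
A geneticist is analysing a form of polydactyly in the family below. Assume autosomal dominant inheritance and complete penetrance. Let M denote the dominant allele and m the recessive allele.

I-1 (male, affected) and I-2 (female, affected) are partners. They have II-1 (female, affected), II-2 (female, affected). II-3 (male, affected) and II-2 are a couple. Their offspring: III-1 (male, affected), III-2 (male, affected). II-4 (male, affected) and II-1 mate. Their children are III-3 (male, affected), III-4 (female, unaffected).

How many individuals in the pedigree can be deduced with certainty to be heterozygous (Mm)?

Obligate heterozygotes: II-1 is affected so carries M and passed m to III-4 (mm), so II-1 is Mm; II-4 is affected so carries M and passed m to III-4 (mm), so II-4 is Mm.
Every other individual is either homozygous by phenotype or has at least one consistent homozygous assignment, so the count is 2.

2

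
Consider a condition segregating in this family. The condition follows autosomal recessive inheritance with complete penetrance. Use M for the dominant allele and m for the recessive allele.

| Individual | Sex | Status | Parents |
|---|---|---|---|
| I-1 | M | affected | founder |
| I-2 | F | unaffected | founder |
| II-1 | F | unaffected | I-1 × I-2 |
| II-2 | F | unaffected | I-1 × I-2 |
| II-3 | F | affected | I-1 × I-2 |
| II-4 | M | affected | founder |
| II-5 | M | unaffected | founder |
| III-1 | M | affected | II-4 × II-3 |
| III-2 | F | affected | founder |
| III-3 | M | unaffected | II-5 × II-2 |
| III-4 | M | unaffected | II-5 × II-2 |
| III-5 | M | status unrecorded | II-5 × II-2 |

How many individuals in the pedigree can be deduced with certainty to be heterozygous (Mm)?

3

Obligate heterozygotes: I-2 is unaffected so carries M and passed m to II-3 (mm), so I-2 is Mm; II-1 is unaffected so carries M and received m from I-1 (mm), so II-1 is Mm; II-2 is unaffected so carries M and received m from I-1 (mm), so II-2 is Mm.
Every other individual is either homozygous by phenotype or has at least one consistent homozygous assignment, so the count is 3.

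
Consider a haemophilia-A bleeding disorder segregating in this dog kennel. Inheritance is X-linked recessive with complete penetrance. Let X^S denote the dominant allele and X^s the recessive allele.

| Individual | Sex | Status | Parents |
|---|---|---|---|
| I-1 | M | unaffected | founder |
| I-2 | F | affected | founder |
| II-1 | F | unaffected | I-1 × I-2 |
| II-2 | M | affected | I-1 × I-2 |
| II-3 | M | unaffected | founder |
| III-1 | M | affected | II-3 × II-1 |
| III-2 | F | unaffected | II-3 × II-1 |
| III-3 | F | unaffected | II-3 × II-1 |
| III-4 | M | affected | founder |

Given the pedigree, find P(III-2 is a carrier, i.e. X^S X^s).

II-3 is unaffected, so II-3 is X^S Y.
II-1 is unaffected so carries S and received s from I-2 (X^s X^s), so II-1 is X^S X^s.
Their cross gives offspring ratios 1/2 X^S X^S : 1/2 X^S X^s. Conditioning on III-2 being unaffected, P(X^S X^s) = 1/2 / 1 = 1/2.

1/2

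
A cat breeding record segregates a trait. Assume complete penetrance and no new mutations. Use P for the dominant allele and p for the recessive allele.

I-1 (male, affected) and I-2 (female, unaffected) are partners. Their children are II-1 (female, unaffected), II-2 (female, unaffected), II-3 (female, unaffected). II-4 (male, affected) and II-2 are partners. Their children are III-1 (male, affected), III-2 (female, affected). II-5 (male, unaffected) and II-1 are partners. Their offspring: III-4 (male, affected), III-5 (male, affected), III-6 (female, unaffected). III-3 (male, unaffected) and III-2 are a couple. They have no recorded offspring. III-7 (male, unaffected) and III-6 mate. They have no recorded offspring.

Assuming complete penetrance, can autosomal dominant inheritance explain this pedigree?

No

Under autosomal dominant, III-4 (affected, male) cannot arise from II-5 (unaffected) × II-1 (unaffected).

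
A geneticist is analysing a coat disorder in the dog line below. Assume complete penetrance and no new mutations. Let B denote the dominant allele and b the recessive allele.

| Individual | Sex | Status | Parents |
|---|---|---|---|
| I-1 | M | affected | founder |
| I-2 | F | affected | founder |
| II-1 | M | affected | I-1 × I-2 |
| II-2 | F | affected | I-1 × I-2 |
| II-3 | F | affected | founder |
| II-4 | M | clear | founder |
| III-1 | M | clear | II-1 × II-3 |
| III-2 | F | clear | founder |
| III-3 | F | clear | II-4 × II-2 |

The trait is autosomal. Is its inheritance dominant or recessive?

dominant

II-1 and II-3 are both affected yet have a clear child III-1. Under a recessive model two affected parents are homozygous and every child would be affected, so the trait cannot be recessive.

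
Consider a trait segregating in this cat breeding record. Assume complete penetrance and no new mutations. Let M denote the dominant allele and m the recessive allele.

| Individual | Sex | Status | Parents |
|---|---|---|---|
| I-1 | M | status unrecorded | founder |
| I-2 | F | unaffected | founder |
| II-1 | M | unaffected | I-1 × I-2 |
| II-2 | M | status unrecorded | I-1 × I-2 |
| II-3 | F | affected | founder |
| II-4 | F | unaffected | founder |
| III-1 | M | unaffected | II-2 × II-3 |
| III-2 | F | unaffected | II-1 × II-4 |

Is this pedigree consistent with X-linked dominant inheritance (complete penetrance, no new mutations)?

Yes

A consistent assignment under X-linked dominant exists: I-1 X^M Y, I-2 X^m X^m, II-1 X^m Y, II-2 X^m Y, II-3 X^M X^m, II-4 X^m X^m, III-1 X^m Y, III-2 X^m X^m.
In this assignment every recorded phenotype matches its genotype and every non-founder's genotype is obtainable from its parents' genotypes, so the pedigree is consistent.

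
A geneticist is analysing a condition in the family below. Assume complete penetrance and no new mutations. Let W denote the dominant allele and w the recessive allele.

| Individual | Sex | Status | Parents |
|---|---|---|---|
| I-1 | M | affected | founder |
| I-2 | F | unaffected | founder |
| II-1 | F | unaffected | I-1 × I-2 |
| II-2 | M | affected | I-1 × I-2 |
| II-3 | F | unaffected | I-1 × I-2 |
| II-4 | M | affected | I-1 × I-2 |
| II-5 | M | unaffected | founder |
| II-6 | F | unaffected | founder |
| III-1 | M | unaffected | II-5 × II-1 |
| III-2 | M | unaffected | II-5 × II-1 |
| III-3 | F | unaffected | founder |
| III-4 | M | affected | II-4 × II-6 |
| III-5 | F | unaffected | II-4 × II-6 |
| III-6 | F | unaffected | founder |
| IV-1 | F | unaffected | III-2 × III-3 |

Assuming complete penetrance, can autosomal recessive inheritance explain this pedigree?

Yes

A consistent assignment under autosomal recessive exists: I-1 ww, I-2 Ww, II-1 Ww, II-2 ww, II-3 Ww, II-4 ww, II-5 WW, II-6 Ww, III-1 WW, III-2 WW, III-3 WW, III-4 ww, III-5 Ww, III-6 WW, IV-1 WW.
In this assignment every recorded phenotype matches its genotype and every non-founder's genotype is obtainable from its parents' genotypes, so the pedigree is consistent.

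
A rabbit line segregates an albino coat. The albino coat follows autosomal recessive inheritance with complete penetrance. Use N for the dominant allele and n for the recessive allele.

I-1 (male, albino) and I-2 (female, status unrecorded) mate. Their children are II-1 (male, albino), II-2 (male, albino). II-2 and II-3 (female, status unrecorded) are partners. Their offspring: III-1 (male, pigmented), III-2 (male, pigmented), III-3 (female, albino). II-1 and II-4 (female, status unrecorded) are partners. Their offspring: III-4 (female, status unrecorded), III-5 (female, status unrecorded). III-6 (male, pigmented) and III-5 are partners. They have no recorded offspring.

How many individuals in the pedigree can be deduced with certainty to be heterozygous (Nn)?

Obligate heterozygotes: II-3 passed N to III-1 (Nn, whose n came from II-2) and passed n to III-3 (nn), so II-3 is Nn; III-1 is pigmented so carries N and received n from II-2 (nn), so III-1 is Nn; III-2 is pigmented so carries N and received n from II-2 (nn), so III-2 is Nn.
Every other individual is either homozygous by phenotype or has at least one consistent homozygous assignment, so the count is 3.

3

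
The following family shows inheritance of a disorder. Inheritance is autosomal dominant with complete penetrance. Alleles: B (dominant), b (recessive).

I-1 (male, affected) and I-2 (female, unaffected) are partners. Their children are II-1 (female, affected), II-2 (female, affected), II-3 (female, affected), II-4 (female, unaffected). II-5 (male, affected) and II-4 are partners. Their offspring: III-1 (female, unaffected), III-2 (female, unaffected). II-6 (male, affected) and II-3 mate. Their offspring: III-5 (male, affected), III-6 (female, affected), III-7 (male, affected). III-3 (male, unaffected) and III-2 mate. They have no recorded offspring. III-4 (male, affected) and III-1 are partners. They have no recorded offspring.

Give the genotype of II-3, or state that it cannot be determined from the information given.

From phenotype alone, II-3 is BB or Bb.
II-3 is affected so carries B and received b from I-2 (bb), so II-3 is Bb.

Bb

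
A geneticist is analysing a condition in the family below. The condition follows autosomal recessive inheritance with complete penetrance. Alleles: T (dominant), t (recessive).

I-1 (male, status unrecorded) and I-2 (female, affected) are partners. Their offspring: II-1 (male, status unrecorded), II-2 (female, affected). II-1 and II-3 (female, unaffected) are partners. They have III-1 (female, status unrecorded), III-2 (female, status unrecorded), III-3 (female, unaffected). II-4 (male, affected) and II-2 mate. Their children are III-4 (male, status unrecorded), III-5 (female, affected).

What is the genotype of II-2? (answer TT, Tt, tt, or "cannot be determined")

II-2 is affected, so II-2 is tt.

tt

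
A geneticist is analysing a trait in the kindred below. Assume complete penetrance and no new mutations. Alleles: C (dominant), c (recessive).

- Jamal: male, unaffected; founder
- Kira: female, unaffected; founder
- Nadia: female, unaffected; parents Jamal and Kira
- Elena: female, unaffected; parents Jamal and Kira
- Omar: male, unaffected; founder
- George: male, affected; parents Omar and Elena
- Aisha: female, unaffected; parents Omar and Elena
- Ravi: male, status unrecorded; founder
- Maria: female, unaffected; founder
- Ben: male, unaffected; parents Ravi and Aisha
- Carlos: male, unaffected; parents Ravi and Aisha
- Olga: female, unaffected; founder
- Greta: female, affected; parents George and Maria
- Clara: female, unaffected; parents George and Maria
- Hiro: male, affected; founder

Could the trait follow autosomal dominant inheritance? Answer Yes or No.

Under autosomal dominant, George (affected, male) cannot arise from Omar (unaffected) × Elena (unaffected).

No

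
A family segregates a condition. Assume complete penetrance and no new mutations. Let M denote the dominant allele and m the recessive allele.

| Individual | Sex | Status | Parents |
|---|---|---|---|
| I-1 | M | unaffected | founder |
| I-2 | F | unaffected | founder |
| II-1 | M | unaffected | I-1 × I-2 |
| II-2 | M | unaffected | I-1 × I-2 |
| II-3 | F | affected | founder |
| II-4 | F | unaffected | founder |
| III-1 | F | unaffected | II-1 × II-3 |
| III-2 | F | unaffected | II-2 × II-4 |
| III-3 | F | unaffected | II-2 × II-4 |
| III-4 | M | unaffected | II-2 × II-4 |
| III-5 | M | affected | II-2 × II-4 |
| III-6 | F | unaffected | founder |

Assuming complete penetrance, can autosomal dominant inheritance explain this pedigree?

Under autosomal dominant, III-5 (affected, male) cannot arise from II-2 (unaffected) × II-4 (unaffected).

No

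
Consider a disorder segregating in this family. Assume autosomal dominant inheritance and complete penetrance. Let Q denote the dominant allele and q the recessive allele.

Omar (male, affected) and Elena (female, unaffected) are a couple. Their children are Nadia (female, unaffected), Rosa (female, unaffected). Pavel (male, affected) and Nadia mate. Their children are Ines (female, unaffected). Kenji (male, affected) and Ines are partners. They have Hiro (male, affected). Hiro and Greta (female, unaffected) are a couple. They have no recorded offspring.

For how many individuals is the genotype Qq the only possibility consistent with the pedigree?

3

Obligate heterozygotes: Omar is affected so carries Q and passed q to Nadia (qq), so Omar is Qq; Pavel is affected so carries Q and passed q to Ines (qq), so Pavel is Qq; Hiro is affected so carries Q and received q from Ines (qq), so Hiro is Qq.
Every other individual is either homozygous by phenotype or has at least one consistent homozygous assignment, so the count is 3.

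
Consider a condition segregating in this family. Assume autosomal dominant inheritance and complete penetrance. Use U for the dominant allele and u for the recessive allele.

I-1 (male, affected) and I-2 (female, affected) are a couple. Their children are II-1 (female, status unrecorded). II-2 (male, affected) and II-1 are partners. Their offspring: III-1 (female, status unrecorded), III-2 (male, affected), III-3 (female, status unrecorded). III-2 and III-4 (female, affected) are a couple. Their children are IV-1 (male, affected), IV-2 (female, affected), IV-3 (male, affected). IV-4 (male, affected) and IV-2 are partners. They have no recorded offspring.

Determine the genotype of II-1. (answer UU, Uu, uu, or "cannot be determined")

cannot be determined

II-1's phenotype is unrecorded, and no parent or child forces a single allele at both positions; consistent genotype assignments exist with II-1 as UU or Uu or uu.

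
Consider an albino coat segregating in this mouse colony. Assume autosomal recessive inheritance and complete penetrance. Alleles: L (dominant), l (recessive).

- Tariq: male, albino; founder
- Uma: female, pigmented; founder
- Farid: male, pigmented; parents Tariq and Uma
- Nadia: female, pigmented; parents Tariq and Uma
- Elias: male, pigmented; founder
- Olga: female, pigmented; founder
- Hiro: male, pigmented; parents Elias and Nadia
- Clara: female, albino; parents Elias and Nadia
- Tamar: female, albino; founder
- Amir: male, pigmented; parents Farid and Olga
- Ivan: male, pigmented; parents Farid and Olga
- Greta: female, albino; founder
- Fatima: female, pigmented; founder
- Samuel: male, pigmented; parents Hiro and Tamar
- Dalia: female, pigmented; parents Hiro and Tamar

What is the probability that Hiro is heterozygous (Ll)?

1/3

Elias is pigmented so carries L and passed l to Clara (ll), so Elias is Ll.
Nadia is pigmented so carries L and received l from Tariq (ll), so Nadia is Ll.
Their cross gives offspring ratios 1/4 LL : 1/2 Ll : 1/4 ll. Conditioning on Hiro being pigmented, P(Ll) = 1/2 / 3/4 = 2/3 before taking Hiro's own offspring into account.
Tamar is albino, so Tamar is ll.
Now use Hiro's offspring. Probability of each recorded status — pigmented son Samuel: 1/2 if Hiro is Ll, 1 if LL; pigmented daughter Dalia: 1/2 if Hiro is Ll, 1 if LL.
Bayes: P(Ll) = 2/3·1/4 / (2/3·1/4 + 1/3·1) = 1/3.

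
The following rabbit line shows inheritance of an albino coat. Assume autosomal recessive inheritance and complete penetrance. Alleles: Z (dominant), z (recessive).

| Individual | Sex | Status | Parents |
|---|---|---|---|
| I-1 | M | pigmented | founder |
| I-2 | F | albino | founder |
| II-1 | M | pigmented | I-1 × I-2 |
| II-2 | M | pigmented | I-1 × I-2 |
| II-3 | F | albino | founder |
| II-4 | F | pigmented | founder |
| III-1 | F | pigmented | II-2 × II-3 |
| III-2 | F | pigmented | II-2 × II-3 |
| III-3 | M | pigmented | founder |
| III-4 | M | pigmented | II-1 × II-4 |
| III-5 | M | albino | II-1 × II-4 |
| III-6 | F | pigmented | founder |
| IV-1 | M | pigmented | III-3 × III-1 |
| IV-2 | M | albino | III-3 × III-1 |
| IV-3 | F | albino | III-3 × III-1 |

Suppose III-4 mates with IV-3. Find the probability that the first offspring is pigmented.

II-1 is pigmented so carries Z and received z from I-2 (zz), so II-1 is Zz.
II-4 is pigmented so carries Z and passed z to III-5 (zz), so II-4 is Zz.
III-4 is a pigmented offspring of II-1 (Zz) × II-4 (Zz), whose cross gives 1/4 ZZ : 1/2 Zz : 1/4 zz; conditioning on being pigmented, III-4 is ZZ with probability 1/3, Zz with probability 2/3.
IV-3 is albino, so IV-3 is zz.
Summing over parental genotype combinations, P(offspring is pigmented) = 1/3·1 + 2/3·1/2 = 2/3.

2/3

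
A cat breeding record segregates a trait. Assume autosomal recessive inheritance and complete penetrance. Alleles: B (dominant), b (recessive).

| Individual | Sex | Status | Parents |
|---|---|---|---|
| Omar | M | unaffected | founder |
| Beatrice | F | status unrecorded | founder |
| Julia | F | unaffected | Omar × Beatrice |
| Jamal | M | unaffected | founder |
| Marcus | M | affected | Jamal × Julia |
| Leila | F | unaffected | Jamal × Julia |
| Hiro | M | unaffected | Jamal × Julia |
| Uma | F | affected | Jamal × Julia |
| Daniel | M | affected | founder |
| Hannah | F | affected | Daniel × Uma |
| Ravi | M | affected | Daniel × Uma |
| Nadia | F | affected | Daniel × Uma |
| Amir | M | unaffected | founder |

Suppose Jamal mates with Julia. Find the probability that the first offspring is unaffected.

Jamal is unaffected so carries B and passed b to Marcus (bb), so Jamal is Bb.
Julia is unaffected so carries B and passed b to Marcus (bb), so Julia is Bb.
The cross gives 1/4 BB : 1/2 Bb : 1/4 bb, so P(offspring is unaffected) = 3/4.

3/4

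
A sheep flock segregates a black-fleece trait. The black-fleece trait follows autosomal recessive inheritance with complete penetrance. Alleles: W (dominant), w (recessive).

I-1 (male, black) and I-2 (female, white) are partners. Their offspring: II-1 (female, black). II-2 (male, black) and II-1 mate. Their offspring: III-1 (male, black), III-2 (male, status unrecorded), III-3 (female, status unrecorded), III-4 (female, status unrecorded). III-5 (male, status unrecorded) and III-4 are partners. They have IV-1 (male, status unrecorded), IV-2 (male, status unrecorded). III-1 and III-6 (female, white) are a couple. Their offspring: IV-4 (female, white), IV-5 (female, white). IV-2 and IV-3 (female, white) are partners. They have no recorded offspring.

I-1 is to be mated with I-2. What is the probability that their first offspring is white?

I-1 is black, so I-1 is ww.
I-2 is white so carries W and passed w to II-1 (ww), so I-2 is Ww.
The cross gives 1/2 Ww : 1/2 ww, so P(offspring is white) = 1/2.

1/2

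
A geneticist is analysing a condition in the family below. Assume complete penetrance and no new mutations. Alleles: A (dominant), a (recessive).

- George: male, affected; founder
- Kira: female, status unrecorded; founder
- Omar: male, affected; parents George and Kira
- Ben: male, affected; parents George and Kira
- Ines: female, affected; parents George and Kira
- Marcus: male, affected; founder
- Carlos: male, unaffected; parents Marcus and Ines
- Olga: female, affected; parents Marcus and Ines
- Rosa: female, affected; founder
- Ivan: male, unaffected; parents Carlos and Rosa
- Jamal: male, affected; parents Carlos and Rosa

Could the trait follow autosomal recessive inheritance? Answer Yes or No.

Under autosomal recessive, Carlos (unaffected, male) cannot arise from Marcus (affected) × Ines (affected).

No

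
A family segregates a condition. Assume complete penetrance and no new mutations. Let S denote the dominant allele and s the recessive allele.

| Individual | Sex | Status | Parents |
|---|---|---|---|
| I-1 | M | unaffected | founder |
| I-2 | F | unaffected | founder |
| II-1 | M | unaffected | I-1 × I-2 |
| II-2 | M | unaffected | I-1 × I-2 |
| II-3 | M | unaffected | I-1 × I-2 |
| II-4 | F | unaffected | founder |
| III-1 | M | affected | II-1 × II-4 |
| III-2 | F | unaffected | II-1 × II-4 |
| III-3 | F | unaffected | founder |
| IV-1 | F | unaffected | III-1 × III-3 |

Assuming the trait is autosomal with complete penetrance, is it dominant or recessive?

recessive

II-1 and II-4 are both unaffected yet have an affected child III-1. Under dominance, an affected child requires at least one affected parent, so the trait cannot be dominant.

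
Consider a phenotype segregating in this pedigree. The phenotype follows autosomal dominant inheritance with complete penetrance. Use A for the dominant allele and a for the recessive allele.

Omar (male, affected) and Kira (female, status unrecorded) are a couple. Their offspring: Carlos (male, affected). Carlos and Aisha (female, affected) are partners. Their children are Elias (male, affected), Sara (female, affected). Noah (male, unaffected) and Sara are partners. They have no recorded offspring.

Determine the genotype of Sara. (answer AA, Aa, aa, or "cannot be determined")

cannot be determined

Sara's phenotype allows AA or Aa, and no parent or child forces a single allele at both positions; consistent genotype assignments exist with Sara as AA or Aa.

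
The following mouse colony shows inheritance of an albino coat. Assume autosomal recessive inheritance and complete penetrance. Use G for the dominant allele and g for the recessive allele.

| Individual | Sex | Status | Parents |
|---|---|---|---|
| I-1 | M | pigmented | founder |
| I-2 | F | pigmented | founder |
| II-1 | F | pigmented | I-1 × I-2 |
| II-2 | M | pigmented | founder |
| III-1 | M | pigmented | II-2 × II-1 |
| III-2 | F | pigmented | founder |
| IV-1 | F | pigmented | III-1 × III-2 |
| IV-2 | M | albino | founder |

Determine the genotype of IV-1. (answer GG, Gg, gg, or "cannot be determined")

cannot be determined

IV-1's phenotype allows GG or Gg, and no parent or child forces a single allele at both positions; consistent genotype assignments exist with IV-1 as GG or Gg.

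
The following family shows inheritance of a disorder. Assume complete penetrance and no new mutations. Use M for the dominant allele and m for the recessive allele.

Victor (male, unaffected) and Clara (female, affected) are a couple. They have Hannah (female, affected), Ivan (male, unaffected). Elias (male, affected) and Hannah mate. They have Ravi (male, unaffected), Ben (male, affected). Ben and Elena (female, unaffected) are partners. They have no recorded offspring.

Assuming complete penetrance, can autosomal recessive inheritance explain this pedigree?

Under autosomal recessive, Ravi (unaffected, male) cannot arise from Elias (affected) × Hannah (affected).

No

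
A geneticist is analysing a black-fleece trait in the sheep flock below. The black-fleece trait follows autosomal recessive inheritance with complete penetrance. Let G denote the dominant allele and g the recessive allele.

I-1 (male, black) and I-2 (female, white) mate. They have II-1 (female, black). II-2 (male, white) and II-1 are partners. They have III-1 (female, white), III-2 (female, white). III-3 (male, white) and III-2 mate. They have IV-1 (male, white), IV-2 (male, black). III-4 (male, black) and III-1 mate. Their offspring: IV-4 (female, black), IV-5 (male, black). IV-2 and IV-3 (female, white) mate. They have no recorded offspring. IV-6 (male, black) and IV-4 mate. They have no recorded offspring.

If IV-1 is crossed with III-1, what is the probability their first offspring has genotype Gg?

III-3 is white so carries G and passed g to IV-2 (gg), so III-3 is Gg.
III-2 is white so carries G and received g from II-1 (gg), so III-2 is Gg.
IV-1 is a white offspring of III-3 (Gg) × III-2 (Gg), whose cross gives 1/4 GG : 1/2 Gg : 1/4 gg; conditioning on being white, IV-1 is GG with probability 1/3, Gg with probability 2/3.
III-1 is white so carries G and received g from II-1 (gg), so III-1 is Gg.
Summing over parental genotype combinations, P(offspring has genotype Gg) = 1/3·1/2 + 2/3·1/2 = 1/2.

1/2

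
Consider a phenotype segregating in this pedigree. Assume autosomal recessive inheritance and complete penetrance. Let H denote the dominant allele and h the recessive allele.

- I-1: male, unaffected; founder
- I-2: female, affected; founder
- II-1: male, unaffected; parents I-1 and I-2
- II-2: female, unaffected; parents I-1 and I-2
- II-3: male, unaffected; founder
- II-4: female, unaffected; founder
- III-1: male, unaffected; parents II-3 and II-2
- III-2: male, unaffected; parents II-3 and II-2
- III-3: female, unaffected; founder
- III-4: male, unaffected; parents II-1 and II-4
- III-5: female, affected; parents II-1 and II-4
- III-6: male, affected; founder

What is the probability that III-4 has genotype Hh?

2/3

II-1 is unaffected so carries H and received h from I-2 (hh), so II-1 is Hh.
II-4 is unaffected so carries H and passed h to III-5 (hh), so II-4 is Hh.
Their cross gives offspring ratios 1/4 HH : 1/2 Hh : 1/4 hh. Conditioning on III-4 being unaffected, P(Hh) = 1/2 / 3/4 = 2/3.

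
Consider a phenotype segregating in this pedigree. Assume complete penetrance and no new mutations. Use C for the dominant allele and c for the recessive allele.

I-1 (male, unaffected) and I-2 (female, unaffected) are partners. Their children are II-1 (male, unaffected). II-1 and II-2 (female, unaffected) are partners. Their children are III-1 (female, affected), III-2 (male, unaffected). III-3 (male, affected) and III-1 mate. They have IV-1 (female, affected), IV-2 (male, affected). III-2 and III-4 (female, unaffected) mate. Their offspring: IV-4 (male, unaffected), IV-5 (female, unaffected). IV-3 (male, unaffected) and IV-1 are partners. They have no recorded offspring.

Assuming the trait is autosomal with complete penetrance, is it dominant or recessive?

II-1 and II-2 are both unaffected yet have an affected child III-1. Under dominance, an affected child requires at least one affected parent, so the trait cannot be dominant.

recessive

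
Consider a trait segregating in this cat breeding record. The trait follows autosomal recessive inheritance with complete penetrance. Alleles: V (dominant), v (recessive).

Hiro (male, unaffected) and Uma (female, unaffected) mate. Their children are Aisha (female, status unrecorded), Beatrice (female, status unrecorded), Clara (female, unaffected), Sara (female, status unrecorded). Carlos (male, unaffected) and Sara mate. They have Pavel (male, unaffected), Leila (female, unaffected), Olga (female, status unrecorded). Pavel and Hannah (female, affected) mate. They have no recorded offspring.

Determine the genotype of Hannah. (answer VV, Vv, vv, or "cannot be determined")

vv

Hannah is affected, so Hannah is vv.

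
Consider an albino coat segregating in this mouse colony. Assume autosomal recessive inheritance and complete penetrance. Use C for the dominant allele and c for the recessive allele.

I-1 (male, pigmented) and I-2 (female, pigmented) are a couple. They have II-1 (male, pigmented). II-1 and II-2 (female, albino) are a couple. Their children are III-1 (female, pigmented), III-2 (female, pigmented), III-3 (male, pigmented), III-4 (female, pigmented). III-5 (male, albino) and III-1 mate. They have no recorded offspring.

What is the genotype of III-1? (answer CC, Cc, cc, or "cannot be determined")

From phenotype alone, III-1 is CC or Cc.
III-1 is pigmented so carries C and received c from II-2 (cc), so III-1 is Cc.

Cc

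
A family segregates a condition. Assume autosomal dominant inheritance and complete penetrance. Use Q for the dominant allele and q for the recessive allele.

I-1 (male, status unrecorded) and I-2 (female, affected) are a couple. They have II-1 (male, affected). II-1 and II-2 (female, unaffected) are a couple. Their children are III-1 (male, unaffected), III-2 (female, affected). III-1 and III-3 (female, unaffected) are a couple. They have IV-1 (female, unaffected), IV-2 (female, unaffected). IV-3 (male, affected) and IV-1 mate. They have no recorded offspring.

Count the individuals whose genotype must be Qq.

Obligate heterozygotes: II-1 is affected so carries Q and passed q to III-1 (qq), so II-1 is Qq; III-2 is affected so carries Q and received q from II-2 (qq), so III-2 is Qq.
Every other individual is either homozygous by phenotype or has at least one consistent homozygous assignment, so the count is 2.

2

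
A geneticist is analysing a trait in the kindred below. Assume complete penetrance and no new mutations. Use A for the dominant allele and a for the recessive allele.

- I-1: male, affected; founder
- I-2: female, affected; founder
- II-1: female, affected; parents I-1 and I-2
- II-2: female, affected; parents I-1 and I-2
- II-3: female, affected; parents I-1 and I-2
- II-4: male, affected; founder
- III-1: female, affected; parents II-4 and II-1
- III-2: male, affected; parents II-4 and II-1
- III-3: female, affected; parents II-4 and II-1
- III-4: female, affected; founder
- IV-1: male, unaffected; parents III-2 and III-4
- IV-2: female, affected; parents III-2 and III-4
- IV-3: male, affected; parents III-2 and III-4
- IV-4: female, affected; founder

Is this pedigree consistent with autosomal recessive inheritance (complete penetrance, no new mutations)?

No

Under autosomal recessive, IV-1 (unaffected, male) cannot arise from III-2 (affected) × III-4 (affected).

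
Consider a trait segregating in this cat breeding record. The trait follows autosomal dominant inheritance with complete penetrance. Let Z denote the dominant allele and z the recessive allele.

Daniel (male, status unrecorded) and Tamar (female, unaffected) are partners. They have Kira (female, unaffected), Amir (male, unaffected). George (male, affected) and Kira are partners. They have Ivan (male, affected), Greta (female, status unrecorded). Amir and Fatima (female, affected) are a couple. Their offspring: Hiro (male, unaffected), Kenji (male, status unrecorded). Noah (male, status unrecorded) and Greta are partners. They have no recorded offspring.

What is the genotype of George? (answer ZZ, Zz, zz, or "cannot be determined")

George's phenotype allows ZZ or Zz, and no parent or child forces a single allele at both positions; consistent genotype assignments exist with George as ZZ or Zz.

cannot be determined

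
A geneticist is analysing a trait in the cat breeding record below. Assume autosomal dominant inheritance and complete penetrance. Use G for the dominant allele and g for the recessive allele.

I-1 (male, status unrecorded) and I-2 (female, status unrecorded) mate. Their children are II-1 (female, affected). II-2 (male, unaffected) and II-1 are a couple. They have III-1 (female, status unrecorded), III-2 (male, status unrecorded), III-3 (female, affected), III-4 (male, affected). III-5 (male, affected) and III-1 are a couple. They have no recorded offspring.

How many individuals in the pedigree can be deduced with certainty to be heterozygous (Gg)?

2

Obligate heterozygotes: III-3 is affected so carries G and received g from II-2 (gg), so III-3 is Gg; III-4 is affected so carries G and received g from II-2 (gg), so III-4 is Gg.
Every other individual is either homozygous by phenotype or has at least one consistent homozygous assignment, so the count is 2.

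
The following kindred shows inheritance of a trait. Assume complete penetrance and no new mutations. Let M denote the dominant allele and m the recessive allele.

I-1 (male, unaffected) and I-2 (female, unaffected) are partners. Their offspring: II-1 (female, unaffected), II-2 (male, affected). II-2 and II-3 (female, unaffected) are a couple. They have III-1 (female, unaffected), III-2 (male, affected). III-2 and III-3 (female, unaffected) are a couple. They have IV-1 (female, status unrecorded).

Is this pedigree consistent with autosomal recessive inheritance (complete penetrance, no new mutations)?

A consistent assignment under autosomal recessive exists: I-1 Mm, I-2 Mm, II-1 MM, II-2 mm, II-3 Mm, III-1 Mm, III-2 mm, III-3 MM, IV-1 Mm.
In this assignment every recorded phenotype matches its genotype and every non-founder's genotype is obtainable from its parents' genotypes, so the pedigree is consistent.

Yes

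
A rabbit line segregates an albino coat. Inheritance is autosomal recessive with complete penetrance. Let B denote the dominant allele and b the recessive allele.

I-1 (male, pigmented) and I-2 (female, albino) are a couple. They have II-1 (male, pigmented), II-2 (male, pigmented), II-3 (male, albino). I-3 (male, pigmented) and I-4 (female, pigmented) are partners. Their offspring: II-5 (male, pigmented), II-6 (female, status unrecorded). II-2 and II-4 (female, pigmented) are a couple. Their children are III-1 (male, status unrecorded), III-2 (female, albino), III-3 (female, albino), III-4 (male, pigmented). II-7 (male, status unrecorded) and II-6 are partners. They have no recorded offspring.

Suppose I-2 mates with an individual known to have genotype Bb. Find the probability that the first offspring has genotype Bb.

1/2

I-2 is albino, so I-2 is bb.
The cross gives 1/2 Bb : 1/2 bb, so P(offspring has genotype Bb) = 1/2.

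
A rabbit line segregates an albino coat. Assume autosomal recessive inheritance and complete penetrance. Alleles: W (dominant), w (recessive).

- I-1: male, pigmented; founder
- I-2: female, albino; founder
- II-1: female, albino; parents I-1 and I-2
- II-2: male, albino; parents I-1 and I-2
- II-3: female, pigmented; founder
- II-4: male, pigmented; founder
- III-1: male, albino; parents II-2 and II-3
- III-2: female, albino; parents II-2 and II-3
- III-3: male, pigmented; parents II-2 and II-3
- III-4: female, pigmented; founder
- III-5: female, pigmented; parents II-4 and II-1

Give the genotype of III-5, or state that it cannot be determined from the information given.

From phenotype alone, III-5 is WW or Ww.
III-5 is pigmented so carries W and received w from II-1 (ww), so III-5 is Ww.

Ww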